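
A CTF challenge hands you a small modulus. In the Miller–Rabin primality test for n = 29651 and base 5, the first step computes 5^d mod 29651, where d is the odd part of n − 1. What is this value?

n − 1 = 29650 = 2^1 · 14825, so s = 1 and d = 14825.
5^14825 mod 29651 = 18495.

18495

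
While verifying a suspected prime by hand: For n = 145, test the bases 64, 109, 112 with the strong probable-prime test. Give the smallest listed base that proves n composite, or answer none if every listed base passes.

64

n − 1 = 144 = 2^4 · 9, so s = 4 and d = 9.
Base 64: x_0 = 64^9 mod 145 = 109. x_0 is neither 1 nor 144, so continue squaring. x_1 = 109^2 mod 145 = 136. x_2 = 136^2 mod 145 = 81. x_3 = 81^2 mod 145 = 36. Reached i = s−1 = 3 without hitting −1: 64 is a Miller–Rabin witness and 145 is composite.
Base 109: x_0 = 109^9 mod 145 = 9. x_0 is neither 1 nor 144, so continue squaring. x_1 = 9^2 mod 145 = 81. x_2 = 81^2 mod 145 = 36. x_3 = 36^2 mod 145 = 136. Reached i = s−1 = 3 without hitting −1: 109 is a Miller–Rabin witness and 145 is composite.
Base 112: x_0 = 112^9 mod 145 = 132. x_0 is neither 1 nor 144, so continue squaring. x_1 = 132^2 mod 145 = 24. x_2 = 24^2 mod 145 = 141. x_3 = 141^2 mod 145 = 16. Reached i = s−1 = 3 without hitting −1: 112 is a Miller–Rabin witness and 145 is composite.
The smallest witness among the given bases is 64.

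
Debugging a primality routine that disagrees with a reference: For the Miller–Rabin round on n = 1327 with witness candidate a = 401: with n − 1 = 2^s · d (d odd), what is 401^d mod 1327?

n − 1 = 1326 = 2^1 · 663, so s = 1 and d = 663.
Repeated squaring mod 1327: 401^1 ≡ 401, 401^2 ≡ 234, 401^4 ≡ 349, 401^8 ≡ 1044, 401^16 ≡ 469, 401^32 ≡ 1006, 401^64 ≡ 862, 401^128 ≡ 1251, 401^256 ≡ 468, 401^512 ≡ 69.
663 = 512 + 128 + 16 + 4 + 2 + 1, so 401^663 ≡ 69·1251·469·349·234·401 ≡ 1326 (mod 1327).

1326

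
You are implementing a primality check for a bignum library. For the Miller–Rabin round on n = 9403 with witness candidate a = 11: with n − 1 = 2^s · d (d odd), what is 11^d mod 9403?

9402

n − 1 = 9402 = 2^1 · 4701, so s = 1 and d = 4701.
11^4701 mod 9403 = 9402.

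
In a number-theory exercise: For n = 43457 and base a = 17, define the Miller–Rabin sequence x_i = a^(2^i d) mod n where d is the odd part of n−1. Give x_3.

13391

n − 1 = 43456 = 2^6 · 679, so s = 6 and d = 679.
Repeated squaring mod 43457: 17^1 ≡ 17, 17^2 ≡ 289, 17^4 ≡ 40064, 17^8 ≡ 39801, 17^16 ≡ 25037, 17^32 ≡ 27601, 17^64 ≡ 13991, 17^128 ≡ 17753, 17^256 ≡ 18845, 17^512 ≡ 3421.
679 = 512 + 128 + 32 + 4 + 2 + 1, so 17^679 ≡ 3421·17753·27601·40064·289·17 ≡ 23646 (mod 43457).
x_0 = 23646.
x_1 = 23646^2 mod 43457 = 15554.
x_2 = 15554^2 mod 43457 = 1797.
x_3 = 1797^2 mod 43457 = 13391.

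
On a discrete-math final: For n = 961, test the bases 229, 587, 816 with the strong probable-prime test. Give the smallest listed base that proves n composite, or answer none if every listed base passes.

n − 1 = 960 = 2^6 · 15, so s = 6 and d = 15.
Base 229: x_0 = 229^15 mod 961 = 960. x_0 = 960 ≡ −1, so 229 is not a witness.
Base 587: x_0 = 587^15 mod 961 = 960. x_0 = 960 ≡ −1, so 587 is not a witness.
Base 816: x_0 = 816^15 mod 961 = 1. x_0 = 1, so 816 is not a witness.
No listed base is a witness for 961.

none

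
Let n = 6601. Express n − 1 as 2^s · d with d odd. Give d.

825

Halving: 6600 → 3300 → 1650 → 825; 825 is odd.
So 6600 = 2^3 · 825.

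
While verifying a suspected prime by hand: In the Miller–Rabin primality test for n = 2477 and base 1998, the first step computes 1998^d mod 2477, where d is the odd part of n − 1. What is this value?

1562

n − 1 = 2476 = 2^2 · 619, so s = 2 and d = 619.
1998^619 mod 2477 = 1562.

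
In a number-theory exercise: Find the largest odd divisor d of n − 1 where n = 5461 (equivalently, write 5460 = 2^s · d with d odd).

1365

Halving: 5460 → 2730 → 1365; 1365 is odd.
So 5460 = 2^2 · 1365.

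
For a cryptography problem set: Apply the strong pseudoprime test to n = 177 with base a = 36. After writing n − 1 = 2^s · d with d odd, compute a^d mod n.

n − 1 = 176 = 2^4 · 11, so s = 4 and d = 11.
36^11 mod 177 = 87.

87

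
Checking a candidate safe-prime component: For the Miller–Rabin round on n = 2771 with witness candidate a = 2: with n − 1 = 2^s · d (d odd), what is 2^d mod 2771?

70

n − 1 = 2770 = 2^1 · 1385, so s = 1 and d = 1385.
2^1385 mod 2771 = 70.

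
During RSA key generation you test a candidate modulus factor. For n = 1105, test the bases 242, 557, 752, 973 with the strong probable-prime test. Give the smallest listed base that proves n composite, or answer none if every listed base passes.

n − 1 = 1104 = 2^4 · 69, so s = 4 and d = 69.
Base 242: x_0 = 242^69 mod 1105 = 242. x_0 is neither 1 nor 1104, so continue squaring. x_1 = 242^2 mod 1105 = 1104. x_1 ≡ −1, so 242 is not a witness.
Base 557: x_0 = 557^69 mod 1105 = 47. x_0 is neither 1 nor 1104, so continue squaring. x_1 = 47^2 mod 1105 = 1104. x_1 ≡ −1, so 557 is not a witness.
Base 752: x_0 = 752^69 mod 1105 = 242. x_0 is neither 1 nor 1104, so continue squaring. x_1 = 242^2 mod 1105 = 1104. x_1 ≡ −1, so 752 is not a witness.
Base 973: x_0 = 973^69 mod 1105 = 463. x_0 is neither 1 nor 1104, so continue squaring. x_1 = 463^2 mod 1105 = 1104. x_1 ≡ −1, so 973 is not a witness.
No listed base is a witness for 1105.

none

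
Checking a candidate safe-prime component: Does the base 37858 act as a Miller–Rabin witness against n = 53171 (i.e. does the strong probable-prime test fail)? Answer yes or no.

n − 1 = 53170 = 2^1 · 26585, so s = 1 and d = 26585.
x_0 = 37858^26585 mod 53171 = 1.
x_0 = 1, so 37858 is not a witness.

no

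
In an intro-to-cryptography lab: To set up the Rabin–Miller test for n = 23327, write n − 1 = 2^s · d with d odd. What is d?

Halving: 23326 → 11663; 11663 is odd.
So 23326 = 2^1 · 11663.

11663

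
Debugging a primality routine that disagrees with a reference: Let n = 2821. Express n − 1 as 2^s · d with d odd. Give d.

705

Halving: 2820 → 1410 → 705; 705 is odd.
So 2820 = 2^2 · 705.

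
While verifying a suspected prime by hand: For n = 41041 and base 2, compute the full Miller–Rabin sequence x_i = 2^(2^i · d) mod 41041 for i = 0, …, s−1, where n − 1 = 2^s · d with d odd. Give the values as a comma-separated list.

n − 1 = 41040 = 2^4 · 2565, so s = 4 and d = 2565.
x_0 = 2^2565 mod 41041 = 27994.
x_1 = 27994^2 mod 41041 = 27182.
x_2 = 27182^2 mod 41041 = 1.
x_3 = 1^2 mod 41041 = 1.

27994, 27182, 1, 1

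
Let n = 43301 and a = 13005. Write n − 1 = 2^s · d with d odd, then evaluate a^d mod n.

n − 1 = 43300 = 2^2 · 10825, so s = 2 and d = 10825.
Repeated squaring mod 43301: 13005^1 ≡ 13005, 13005^2 ≡ 39620, 13005^4 ≡ 39849, 13005^8 ≡ 8529, 13005^16 ≡ 41462, 13005^32 ≡ 4443, 13005^64 ≡ 38294, 13005^128 ≡ 42071, 13005^256 ≡ 40666, 13005^512 ≡ 15065, 13005^1024 ≡ 13684, 13005^2048 ≡ 18332, 13005^4096 ≡ 3163, 13005^8192 ≡ 2038.
10825 = 8192 + 2048 + 512 + 64 + 8 + 1, so 13005^10825 ≡ 2038·18332·15065·38294·8529·13005 ≡ 32038 (mod 43301).

32038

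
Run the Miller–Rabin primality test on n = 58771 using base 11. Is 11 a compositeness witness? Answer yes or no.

no

n − 1 = 58770 = 2^1 · 29385, so s = 1 and d = 29385.
Repeated squaring mod 58771: 11^1 ≡ 11, 11^2 ≡ 121, 11^4 ≡ 14641, 11^8 ≡ 21044, 11^16 ≡ 10451, 11^32 ≡ 26883, 11^64 ≡ 47473, 11^128 ≡ 52963, 11^256 ≡ 57081, 11^512 ≡ 35092, 11^1024 ≡ 19701, 11^2048 ≡ 5717, 11^4096 ≡ 7413, 11^8192 ≡ 1684, 11^16384 ≡ 14848.
29385 = 16384 + 8192 + 4096 + 512 + 128 + 64 + 8 + 1, so 11^29385 ≡ 14848·1684·7413·35092·52963·47473·21044·11 ≡ 58770 (mod 58771).
x_0 = 11^29385 mod 58771 = 58770.
x_0 = 58770 ≡ −1, so 11 is not a witness.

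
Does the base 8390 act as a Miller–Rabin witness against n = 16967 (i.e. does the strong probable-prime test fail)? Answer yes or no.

yes

n − 1 = 16966 = 2^1 · 8483, so s = 1 and d = 8483.
By repeated squaring, 8390^8483 ≡ 13364 (mod 16967).
x_0 = 8390^8483 mod 16967 = 13364.
x_0 ∉ {1, 16966} and s = 1, so 8390 is a Miller–Rabin witness and 16967 is composite.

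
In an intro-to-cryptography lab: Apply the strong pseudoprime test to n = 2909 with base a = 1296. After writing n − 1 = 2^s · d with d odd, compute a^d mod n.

n − 1 = 2908 = 2^2 · 727, so s = 2 and d = 727.
1296^727 mod 2909 = 1.

1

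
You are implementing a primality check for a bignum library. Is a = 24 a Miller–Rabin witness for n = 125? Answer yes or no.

n − 1 = 124 = 2^2 · 31, so s = 2 and d = 31.
x_0 = 24^31 mod 125 = 24.
x_0 is neither 1 nor 124, so continue squaring.
x_1 = 24^2 mod 125 = 76.
Reached i = s−1 = 1 without hitting −1: 24 is a Miller–Rabin witness and 125 is composite.

yes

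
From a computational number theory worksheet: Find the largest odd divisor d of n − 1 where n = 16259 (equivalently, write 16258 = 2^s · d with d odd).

8129

Halving: 16258 → 8129; 8129 is odd.
So 16258 = 2^1 · 8129.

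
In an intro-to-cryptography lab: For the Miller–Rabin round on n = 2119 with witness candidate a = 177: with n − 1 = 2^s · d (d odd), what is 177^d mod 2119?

n − 1 = 2118 = 2^1 · 1059, so s = 1 and d = 1059.
177^1059 mod 2119 = 2033.

2033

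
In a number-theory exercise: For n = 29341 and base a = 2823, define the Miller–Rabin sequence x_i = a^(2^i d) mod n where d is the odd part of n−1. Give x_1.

n − 1 = 29340 = 2^2 · 7335, so s = 2 and d = 7335.
Repeated squaring mod 29341: 2823^1 ≡ 2823, 2823^2 ≡ 17918, 2823^4 ≡ 5502, 2823^8 ≡ 21433, 2823^16 ≡ 10793, 2823^32 ≡ 5079, 2823^64 ≡ 5502, 2823^128 ≡ 21433, 2823^256 ≡ 10793, 2823^512 ≡ 5079, 2823^1024 ≡ 5502, 2823^2048 ≡ 21433, 2823^4096 ≡ 10793.
7335 = 4096 + 2048 + 1024 + 128 + 32 + 4 + 2 + 1, so 2823^7335 ≡ 10793·21433·5502·21433·5079·5502·17918·2823 ≡ 5845 (mod 29341).
x_0 = 5845.
x_1 = 5845^2 mod 29341 = 11101.

11101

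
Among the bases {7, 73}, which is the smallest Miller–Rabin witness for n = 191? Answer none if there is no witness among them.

none

n − 1 = 190 = 2^1 · 95, so s = 1 and d = 95.
Base 7: x_0 = 7^95 mod 191 = 190. x_0 = 190 ≡ −1, so 7 is not a witness.
Base 73: x_0 = 73^95 mod 191 = 190. x_0 = 190 ≡ −1, so 73 is not a witness.
No listed base is a witness for 191.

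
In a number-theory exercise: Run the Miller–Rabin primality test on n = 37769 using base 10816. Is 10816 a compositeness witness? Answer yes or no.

n − 1 = 37768 = 2^3 · 4721, so s = 3 and d = 4721.
Repeated squaring mod 37769: 10816^1 ≡ 10816, 10816^2 ≡ 15263, 10816^4 ≡ 37746, 10816^8 ≡ 529, 10816^16 ≡ 15458, 10816^32 ≡ 23070, 10816^64 ≡ 21921, 10816^128 ≡ 33023, 10816^256 ≡ 14192, 10816^512 ≡ 28556, 10816^1024 ≡ 12426, 10816^2048 ≡ 5804, 10816^4096 ≡ 34237.
4721 = 4096 + 512 + 64 + 32 + 16 + 1, so 10816^4721 ≡ 34237·28556·21921·23070·15458·10816 ≡ 30228 (mod 37769).
x_0 = 10816^4721 mod 37769 = 30228.
x_0 is neither 1 nor 37768, so continue squaring.
x_1 = 30228^2 mod 37769 = 24336.
x_2 = 24336^2 mod 37769 = 22976.
Reached i = s−1 = 2 without hitting −1: 10816 is a Miller–Rabin witness and 37769 is composite.

yes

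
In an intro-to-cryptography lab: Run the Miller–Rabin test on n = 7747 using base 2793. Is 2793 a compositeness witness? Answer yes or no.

n − 1 = 7746 = 2^1 · 3873, so s = 1 and d = 3873.
x_0 = 2793^3873 mod 7747 = 7746.
x_0 = 7746 ≡ −1, so 2793 is not a witness.

no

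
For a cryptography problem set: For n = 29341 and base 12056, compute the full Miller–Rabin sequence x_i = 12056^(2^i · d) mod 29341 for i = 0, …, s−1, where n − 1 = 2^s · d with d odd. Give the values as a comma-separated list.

n − 1 = 29340 = 2^2 · 7335, so s = 2 and d = 7335.
x_0 = 12056^7335 mod 29341 = 23057.
x_1 = 23057^2 mod 29341 = 25011.

23057, 25011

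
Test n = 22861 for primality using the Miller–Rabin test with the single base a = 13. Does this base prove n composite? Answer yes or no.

n − 1 = 22860 = 2^2 · 5715, so s = 2 and d = 5715.
x_0 = 13^5715 mod 22861 = 12040.
x_0 is neither 1 nor 22860, so continue squaring.
x_1 = 12040^2 mod 22861 = 22860.
x_1 ≡ −1, so 13 is not a witness.

no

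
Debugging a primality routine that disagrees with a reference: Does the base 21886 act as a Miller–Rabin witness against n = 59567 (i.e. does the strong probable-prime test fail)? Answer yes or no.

no

n − 1 = 59566 = 2^1 · 29783, so s = 1 and d = 29783.
Repeated squaring mod 59567: 21886^1 ≡ 21886, 21886^2 ≡ 18749, 21886^4 ≡ 20134, 21886^8 ≡ 24521, 21886^16 ≡ 10143, 21886^32 ≡ 8240, 21886^64 ≡ 50787, 21886^128 ≡ 8702, 21886^256 ≡ 15147, 21886^512 ≡ 39092, 21886^1024 ≡ 52646, 21886^2048 ≡ 8373, 21886^4096 ≡ 56337, 21886^8192 ≡ 8675, 21886^16384 ≡ 22504.
29783 = 16384 + 8192 + 4096 + 1024 + 64 + 16 + 4 + 2 + 1, so 21886^29783 ≡ 22504·8675·56337·52646·50787·10143·20134·18749·21886 ≡ 1 (mod 59567).
x_0 = 21886^29783 mod 59567 = 1.
x_0 = 1, so 21886 is not a witness.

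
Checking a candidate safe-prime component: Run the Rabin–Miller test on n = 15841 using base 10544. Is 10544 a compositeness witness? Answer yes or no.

n − 1 = 15840 = 2^5 · 495, so s = 5 and d = 495.
x_0 = 10544^495 mod 15841 = 1.
x_0 = 1, so 10544 is not a witness.

no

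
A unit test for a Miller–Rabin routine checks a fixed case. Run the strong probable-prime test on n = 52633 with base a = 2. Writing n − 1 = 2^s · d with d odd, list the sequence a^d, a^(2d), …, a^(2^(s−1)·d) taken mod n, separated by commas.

1, 1, 1

n − 1 = 52632 = 2^3 · 6579, so s = 3 and d = 6579.
x_0 = 2^6579 mod 52633 = 1.
x_1 = 1^2 mod 52633 = 1.
x_2 = 1^2 mod 52633 = 1.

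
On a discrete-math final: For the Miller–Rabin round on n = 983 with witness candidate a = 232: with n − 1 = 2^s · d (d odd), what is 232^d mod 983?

n − 1 = 982 = 2^1 · 491, so s = 1 and d = 491.
By repeated squaring, 232^491 ≡ 982 (mod 983).

982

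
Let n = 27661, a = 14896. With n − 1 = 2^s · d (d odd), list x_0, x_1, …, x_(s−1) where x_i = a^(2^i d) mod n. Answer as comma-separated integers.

n − 1 = 27660 = 2^2 · 6915, so s = 2 and d = 6915.
x_0 = 14896^6915 mod 27661 = 11736.
x_1 = 11736^2 mod 27661 = 9577.

11736, 9577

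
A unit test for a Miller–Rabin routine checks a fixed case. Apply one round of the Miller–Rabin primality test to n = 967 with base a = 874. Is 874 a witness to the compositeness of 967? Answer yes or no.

no

n − 1 = 966 = 2^1 · 483, so s = 1 and d = 483.
x_0 = 874^483 mod 967 = 1.
x_0 = 1, so 874 is not a witness.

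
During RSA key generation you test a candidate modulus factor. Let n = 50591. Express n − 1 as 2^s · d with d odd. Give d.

Halving: 50590 → 25295; 25295 is odd.
So 50590 = 2^1 · 25295.

25295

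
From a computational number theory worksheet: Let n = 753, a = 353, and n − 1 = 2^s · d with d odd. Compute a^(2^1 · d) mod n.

721

n − 1 = 752 = 2^4 · 47, so s = 4 and d = 47.
x_0 = 353^47 mod 753 = 389.
x_1 = 389^2 mod 753 = 721.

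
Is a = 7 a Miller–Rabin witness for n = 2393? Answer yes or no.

n − 1 = 2392 = 2^3 · 299, so s = 3 and d = 299.
x_0 = 7^299 mod 2393 = 1279.
x_0 is neither 1 nor 2392, so continue squaring.
x_1 = 1279^2 mod 2393 = 1422.
x_2 = 1422^2 mod 2393 = 2392.
x_2 ≡ −1, so 7 is not a witness.

no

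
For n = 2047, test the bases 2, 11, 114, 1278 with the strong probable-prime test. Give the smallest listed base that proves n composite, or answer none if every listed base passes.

n − 1 = 2046 = 2^1 · 1023, so s = 1 and d = 1023.
Base 2: x_0 = 2^1023 mod 2047 = 1. x_0 = 1, so 2 is not a witness.
Base 11: x_0 = 11^1023 mod 2047 = 2046. x_0 = 2046 ≡ −1, so 11 is not a witness.
Base 114: x_0 = 114^1023 mod 2047 = 2046. x_0 = 2046 ≡ −1, so 114 is not a witness.
Base 1278: x_0 = 1278^1023 mod 2047 = 1. x_0 = 1, so 1278 is not a witness.
No listed base is a witness for 2047.

none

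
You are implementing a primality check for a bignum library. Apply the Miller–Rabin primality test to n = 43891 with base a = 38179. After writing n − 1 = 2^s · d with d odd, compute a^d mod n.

1

n − 1 = 43890 = 2^1 · 21945, so s = 1 and d = 21945.
Repeated squaring mod 43891: 38179^1 ≡ 38179, 38179^2 ≡ 15931, 38179^4 ≡ 18999, 38179^8 ≡ 2417, 38179^16 ≡ 4386, 38179^32 ≡ 12738, 38179^64 ≡ 35508, 38179^128 ≡ 5198, 38179^256 ≡ 26239, 38179^512 ≡ 10895, 38179^1024 ≡ 19761, 38179^2048 ≡ 42785, 38179^4096 ≡ 38179, 38179^8192 ≡ 15931, 38179^16384 ≡ 18999.
21945 = 16384 + 4096 + 1024 + 256 + 128 + 32 + 16 + 8 + 1, so 38179^21945 ≡ 18999·38179·19761·26239·5198·12738·4386·2417·38179 ≡ 1 (mod 43891).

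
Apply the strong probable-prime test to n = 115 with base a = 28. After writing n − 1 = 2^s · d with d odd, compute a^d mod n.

113

n − 1 = 114 = 2^1 · 57, so s = 1 and d = 57.
Repeated squaring mod 115: 28^1 ≡ 28, 28^2 ≡ 94, 28^4 ≡ 96, 28^8 ≡ 16, 28^16 ≡ 26, 28^32 ≡ 101.
57 = 32 + 16 + 8 + 1, so 28^57 ≡ 101·26·16·28 ≡ 113 (mod 115).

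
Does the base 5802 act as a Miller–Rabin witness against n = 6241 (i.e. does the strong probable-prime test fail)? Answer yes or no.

no

n − 1 = 6240 = 2^5 · 195, so s = 5 and d = 195.
x_0 = 5802^195 mod 6241 = 6240.
x_0 = 6240 ≡ −1, so 5802 is not a witness.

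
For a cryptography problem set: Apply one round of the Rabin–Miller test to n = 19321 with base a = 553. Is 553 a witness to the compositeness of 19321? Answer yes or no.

no

n − 1 = 19320 = 2^3 · 2415, so s = 3 and d = 2415.
By repeated squaring, 553^2415 ≡ 1 (mod 19321).
x_0 = 553^2415 mod 19321 = 1.
x_0 = 1, so 553 is not a witness.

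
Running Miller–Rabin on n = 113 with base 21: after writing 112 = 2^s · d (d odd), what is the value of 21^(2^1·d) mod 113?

n − 1 = 112 = 2^4 · 7, so s = 4 and d = 7.
x_0 = 21^7 mod 113 = 73.
x_1 = 73^2 mod 113 = 18.

18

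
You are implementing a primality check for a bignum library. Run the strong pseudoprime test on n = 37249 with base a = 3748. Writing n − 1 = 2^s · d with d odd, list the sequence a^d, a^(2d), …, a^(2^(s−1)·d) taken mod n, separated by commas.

n − 1 = 37248 = 2^7 · 291, so s = 7 and d = 291.
x_0 = 3748^291 mod 37249 = 15552.
x_1 = 15552^2 mod 37249 = 6947.
x_2 = 6947^2 mod 37249 = 23354.
x_3 = 23354^2 mod 37249 = 9458.
x_4 = 9458^2 mod 37249 = 18915.
x_5 = 18915^2 mod 37249 = 580.
x_6 = 580^2 mod 37249 = 1159.

15552, 6947, 23354, 9458, 18915, 580, 1159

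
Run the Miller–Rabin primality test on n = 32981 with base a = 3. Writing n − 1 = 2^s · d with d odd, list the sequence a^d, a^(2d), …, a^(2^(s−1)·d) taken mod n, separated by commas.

29123, 9733

n − 1 = 32980 = 2^2 · 8245, so s = 2 and d = 8245.
x_0 = 3^8245 mod 32981 = 29123.
x_1 = 29123^2 mod 32981 = 9733.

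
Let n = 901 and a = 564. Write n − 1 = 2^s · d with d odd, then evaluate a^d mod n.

n − 1 = 900 = 2^2 · 225, so s = 2 and d = 225.
By repeated squaring, 564^225 ≡ 445 (mod 901).

445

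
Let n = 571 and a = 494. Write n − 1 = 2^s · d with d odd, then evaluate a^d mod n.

n − 1 = 570 = 2^1 · 285, so s = 1 and d = 285.
Repeated squaring mod 571: 494^1 ≡ 494, 494^2 ≡ 219, 494^4 ≡ 568, 494^8 ≡ 9, 494^16 ≡ 81, 494^32 ≡ 280, 494^64 ≡ 173, 494^128 ≡ 237, 494^256 ≡ 211.
285 = 256 + 16 + 8 + 4 + 1, so 494^285 ≡ 211·81·9·568·494 ≡ 1 (mod 571).

1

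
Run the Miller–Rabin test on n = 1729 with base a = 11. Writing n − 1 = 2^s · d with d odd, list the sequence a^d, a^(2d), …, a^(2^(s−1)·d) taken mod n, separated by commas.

1331, 1065, 1, 1, 1, 1

n − 1 = 1728 = 2^6 · 27, so s = 6 and d = 27.
x_0 = 11^27 mod 1729 = 1331.
x_1 = 1331^2 mod 1729 = 1065.
x_2 = 1065^2 mod 1729 = 1.
x_3 = 1^2 mod 1729 = 1.
x_4 = 1^2 mod 1729 = 1.
x_5 = 1^2 mod 1729 = 1.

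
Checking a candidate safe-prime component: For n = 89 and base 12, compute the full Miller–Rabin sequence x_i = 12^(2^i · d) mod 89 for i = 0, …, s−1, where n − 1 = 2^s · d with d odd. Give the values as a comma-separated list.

37, 34, 88

n − 1 = 88 = 2^3 · 11, so s = 3 and d = 11.
x_0 = 12^11 mod 89 = 37.
x_1 = 37^2 mod 89 = 34.
x_2 = 34^2 mod 89 = 88.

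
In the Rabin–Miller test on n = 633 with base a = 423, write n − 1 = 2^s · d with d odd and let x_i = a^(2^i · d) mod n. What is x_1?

423

n − 1 = 632 = 2^3 · 79, so s = 3 and d = 79.
x_0 = 423^79 mod 633 = 423.
x_1 = 423^2 mod 633 = 423.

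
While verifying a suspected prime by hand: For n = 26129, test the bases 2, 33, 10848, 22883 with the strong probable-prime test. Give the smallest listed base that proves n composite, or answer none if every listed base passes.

n − 1 = 26128 = 2^4 · 1633, so s = 4 and d = 1633.
Base 2: x_0 = 2^1633 mod 26129 = 12344. x_0 is neither 1 nor 26128, so continue squaring. x_1 = 12344^2 mod 26129 = 16137. x_2 = 16137^2 mod 26129 = 1155. x_3 = 1155^2 mod 26129 = 1446. Reached i = s−1 = 3 without hitting −1: 2 is a Miller–Rabin witness and 26129 is composite.
Base 33: x_0 = 33^1633 mod 26129 = 1869. x_0 is neither 1 nor 26128, so continue squaring. x_1 = 1869^2 mod 26129 = 18004. x_2 = 18004^2 mod 26129 = 13771. x_3 = 13771^2 mod 26129 = 22288. Reached i = s−1 = 3 without hitting −1: 33 is a Miller–Rabin witness and 26129 is composite.
Base 10848: x_0 = 10848^1633 mod 26129 = 17274. x_0 is neither 1 nor 26128, so continue squaring. x_1 = 17274^2 mod 26129 = 24025. x_2 = 24025^2 mod 26129 = 11015. x_3 = 11015^2 mod 26129 = 13278. Reached i = s−1 = 3 without hitting −1: 10848 is a Miller–Rabin witness and 26129 is composite.
Base 22883: x_0 = 22883^1633 mod 26129 = 8603. x_0 is neither 1 nor 26128, so continue squaring. x_1 = 8603^2 mod 26129 = 14281. x_2 = 14281^2 mod 26129 = 10116. x_3 = 10116^2 mod 26129 = 12292. Reached i = s−1 = 3 without hitting −1: 22883 is a Miller–Rabin witness and 26129 is composite.
The smallest witness among the given bases is 2.

2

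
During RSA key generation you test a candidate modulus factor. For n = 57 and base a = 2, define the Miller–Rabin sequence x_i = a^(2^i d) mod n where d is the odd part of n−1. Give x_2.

n − 1 = 56 = 2^3 · 7, so s = 3 and d = 7.
x_0 = 2^7 mod 57 = 14.
x_1 = 14^2 mod 57 = 25.
x_2 = 25^2 mod 57 = 55.

55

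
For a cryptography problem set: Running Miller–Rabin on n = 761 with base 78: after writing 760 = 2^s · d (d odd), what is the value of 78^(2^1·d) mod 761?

n − 1 = 760 = 2^3 · 95, so s = 3 and d = 95.
x_0 = 78^95 mod 761 = 760.
x_1 = 760^2 mod 761 = 1.

1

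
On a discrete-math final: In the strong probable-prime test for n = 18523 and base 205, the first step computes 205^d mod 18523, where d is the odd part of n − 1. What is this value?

18522

n − 1 = 18522 = 2^1 · 9261, so s = 1 and d = 9261.
205^9261 mod 18523 = 18522.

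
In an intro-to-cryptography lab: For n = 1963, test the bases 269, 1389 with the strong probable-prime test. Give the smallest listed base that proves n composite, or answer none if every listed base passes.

n − 1 = 1962 = 2^1 · 981, so s = 1 and d = 981.
Base 269: x_0 = 269^981 mod 1963 = 1. x_0 = 1, so 269 is not a witness.
Base 1389: x_0 = 1389^981 mod 1963 = 216. x_0 ∉ {1, 1962} and s = 1, so 1389 is a Miller–Rabin witness and 1963 is composite.
The smallest witness among the given bases is 1389.

1389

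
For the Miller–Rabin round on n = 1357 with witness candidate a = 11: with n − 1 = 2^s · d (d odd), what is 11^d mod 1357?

364

n − 1 = 1356 = 2^2 · 339, so s = 2 and d = 339.
11^339 mod 1357 = 364.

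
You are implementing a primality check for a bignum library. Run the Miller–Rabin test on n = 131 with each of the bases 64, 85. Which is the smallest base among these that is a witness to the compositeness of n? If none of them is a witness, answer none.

n − 1 = 130 = 2^1 · 65, so s = 1 and d = 65.
Base 64: x_0 = 64^65 mod 131 = 1. x_0 = 1, so 64 is not a witness.
Base 85: x_0 = 85^65 mod 131 = 130. x_0 = 130 ≡ −1, so 85 is not a witness.
No listed base is a witness for 131.

none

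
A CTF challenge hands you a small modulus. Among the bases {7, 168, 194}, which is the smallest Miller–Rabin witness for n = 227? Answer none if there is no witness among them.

n − 1 = 226 = 2^1 · 113, so s = 1 and d = 113.
Base 7: x_0 = 7^113 mod 227 = 1. x_0 = 1, so 7 is not a witness.
Base 168: x_0 = 168^113 mod 227 = 226. x_0 = 226 ≡ −1, so 168 is not a witness.
Base 194: x_0 = 194^113 mod 227 = 226. x_0 = 226 ≡ −1, so 194 is not a witness.
No listed base is a witness for 227.

none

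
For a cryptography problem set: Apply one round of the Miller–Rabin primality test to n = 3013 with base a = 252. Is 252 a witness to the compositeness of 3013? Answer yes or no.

n − 1 = 3012 = 2^2 · 753, so s = 2 and d = 753.
x_0 = 252^753 mod 3013 = 1448.
x_0 is neither 1 nor 3012, so continue squaring.
x_1 = 1448^2 mod 3013 = 2669.
Reached i = s−1 = 1 without hitting −1: 252 is a Miller–Rabin witness and 3013 is composite.

yes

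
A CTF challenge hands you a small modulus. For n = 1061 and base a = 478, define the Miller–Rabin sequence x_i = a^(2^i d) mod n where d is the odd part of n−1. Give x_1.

n − 1 = 1060 = 2^2 · 265, so s = 2 and d = 265.
x_0 = 478^265 mod 1061 = 1.
x_1 = 1^2 mod 1061 = 1.

1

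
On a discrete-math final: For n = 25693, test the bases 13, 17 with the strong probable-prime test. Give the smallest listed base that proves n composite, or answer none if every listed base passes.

n − 1 = 25692 = 2^2 · 6423, so s = 2 and d = 6423.
Base 13: x_0 = 13^6423 mod 25693 = 19026. x_0 is neither 1 nor 25692, so continue squaring. x_1 = 19026^2 mod 25693 = 25692. x_1 ≡ −1, so 13 is not a witness.
Base 17: x_0 = 17^6423 mod 25693 = 19026. x_0 is neither 1 nor 25692, so continue squaring. x_1 = 19026^2 mod 25693 = 25692. x_1 ≡ −1, so 17 is not a witness.
No listed base is a witness for 25693.

none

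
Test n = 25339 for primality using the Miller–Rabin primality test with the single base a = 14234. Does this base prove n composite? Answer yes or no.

n − 1 = 25338 = 2^1 · 12669, so s = 1 and d = 12669.
Repeated squaring mod 25339: 14234^1 ≡ 14234, 14234^2 ≡ 21451, 14234^4 ≡ 14500, 14234^8 ≡ 12317, 14234^16 ≡ 3896, 14234^32 ≡ 755, 14234^64 ≡ 12567, 14234^128 ≡ 16841, 14234^256 ≡ 25193, 14234^512 ≡ 21316, 14234^1024 ≡ 18247, 14234^2048 ≡ 23888, 14234^4096 ≡ 2264, 14234^8192 ≡ 7218.
12669 = 8192 + 4096 + 256 + 64 + 32 + 16 + 8 + 4 + 1, so 14234^12669 ≡ 7218·2264·25193·12567·755·3896·12317·14500·14234 ≡ 1 (mod 25339).
x_0 = 14234^12669 mod 25339 = 1.
x_0 = 1, so 14234 is not a witness.

no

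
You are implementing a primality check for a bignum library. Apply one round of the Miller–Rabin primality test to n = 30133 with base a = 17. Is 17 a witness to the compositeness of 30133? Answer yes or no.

n − 1 = 30132 = 2^2 · 7533, so s = 2 and d = 7533.
Repeated squaring mod 30133: 17^1 ≡ 17, 17^2 ≡ 289, 17^4 ≡ 23255, 17^8 ≡ 28207, 17^16 ≡ 3117, 17^32 ≡ 12863, 17^64 ≡ 26599, 17^128 ≡ 14094, 17^256 ≡ 4100, 17^512 ≡ 25919, 17^1024 ≡ 9459, 17^2048 ≡ 7804, 17^4096 ≡ 3623.
7533 = 4096 + 2048 + 1024 + 256 + 64 + 32 + 8 + 4 + 1, so 17^7533 ≡ 3623·7804·9459·4100·26599·12863·28207·23255·17 ≡ 1 (mod 30133).
x_0 = 17^7533 mod 30133 = 1.
x_0 = 1, so 17 is not a witness.

no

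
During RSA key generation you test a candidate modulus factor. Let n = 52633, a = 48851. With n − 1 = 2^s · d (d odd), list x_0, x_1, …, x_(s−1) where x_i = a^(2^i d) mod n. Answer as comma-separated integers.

10198, 49029, 41098

n − 1 = 52632 = 2^3 · 6579, so s = 3 and d = 6579.
x_0 = 48851^6579 mod 52633 = 10198.
x_1 = 10198^2 mod 52633 = 49029.
x_2 = 49029^2 mod 52633 = 41098.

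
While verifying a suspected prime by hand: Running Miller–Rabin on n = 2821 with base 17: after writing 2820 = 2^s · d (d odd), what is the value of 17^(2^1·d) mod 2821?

n − 1 = 2820 = 2^2 · 705, so s = 2 and d = 705.
x_0 = 17^705 mod 2821 = 2820.
x_1 = 2820^2 mod 2821 = 1.

1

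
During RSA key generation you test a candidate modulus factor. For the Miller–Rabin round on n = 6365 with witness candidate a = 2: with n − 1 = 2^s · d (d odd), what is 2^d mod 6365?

n − 1 = 6364 = 2^2 · 1591, so s = 2 and d = 1591.
2^1591 mod 6365 = 128.

128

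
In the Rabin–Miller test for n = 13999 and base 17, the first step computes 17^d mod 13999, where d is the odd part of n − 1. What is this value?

n − 1 = 13998 = 2^1 · 6999, so s = 1 and d = 6999.
Repeated squaring mod 13999: 17^1 ≡ 17, 17^2 ≡ 289, 17^4 ≡ 13526, 17^8 ≡ 13744, 17^16 ≡ 9029, 17^32 ≡ 6664, 17^64 ≡ 4068, 17^128 ≡ 1806, 17^256 ≡ 13868, 17^512 ≡ 3162, 17^1024 ≡ 2958, 17^2048 ≡ 389, 17^4096 ≡ 11331.
6999 = 4096 + 2048 + 512 + 256 + 64 + 16 + 4 + 2 + 1, so 17^6999 ≡ 11331·389·3162·13868·4068·9029·13526·289·17 ≡ 1 (mod 13999).

1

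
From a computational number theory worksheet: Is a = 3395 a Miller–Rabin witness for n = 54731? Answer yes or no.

yes

n − 1 = 54730 = 2^1 · 27365, so s = 1 and d = 27365.
x_0 = 3395^27365 mod 54731 = 24830.
x_0 ∉ {1, 54730} and s = 1, so 3395 is a Miller–Rabin witness and 54731 is composite.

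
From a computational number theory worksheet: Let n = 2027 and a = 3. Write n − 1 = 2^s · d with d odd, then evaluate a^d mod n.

n − 1 = 2026 = 2^1 · 1013, so s = 1 and d = 1013.
3^1013 mod 2027 = 1.

1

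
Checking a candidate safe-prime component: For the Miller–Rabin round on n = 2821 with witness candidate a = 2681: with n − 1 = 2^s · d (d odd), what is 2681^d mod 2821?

2107

n − 1 = 2820 = 2^2 · 705, so s = 2 and d = 705.
By repeated squaring, 2681^705 ≡ 2107 (mod 2821).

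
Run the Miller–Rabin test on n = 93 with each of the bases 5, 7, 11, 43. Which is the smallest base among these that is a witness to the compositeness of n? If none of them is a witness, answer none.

n − 1 = 92 = 2^2 · 23, so s = 2 and d = 23.
Base 5: x_0 = 5^23 mod 93 = 56. x_0 is neither 1 nor 92, so continue squaring. x_1 = 56^2 mod 93 = 67. Reached i = s−1 = 1 without hitting −1: 5 is a Miller–Rabin witness and 93 is composite.
Base 7: x_0 = 7^23 mod 93 = 10. x_0 is neither 1 nor 92, so continue squaring. x_1 = 10^2 mod 93 = 7. Reached i = s−1 = 1 without hitting −1: 7 is a Miller–Rabin witness and 93 is composite.
Base 11: x_0 = 11^23 mod 93 = 74. x_0 is neither 1 nor 92, so continue squaring. x_1 = 74^2 mod 93 = 82. Reached i = s−1 = 1 without hitting −1: 11 is a Miller–Rabin witness and 93 is composite.
Base 43: x_0 = 43^23 mod 93 = 22. x_0 is neither 1 nor 92, so continue squaring. x_1 = 22^2 mod 93 = 19. Reached i = s−1 = 1 without hitting −1: 43 is a Miller–Rabin witness and 93 is composite.
The smallest witness among the given bases is 5.

5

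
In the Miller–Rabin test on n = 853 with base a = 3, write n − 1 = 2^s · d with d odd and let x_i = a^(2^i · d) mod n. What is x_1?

n − 1 = 852 = 2^2 · 213, so s = 2 and d = 213.
x_0 = 3^213 mod 853 = 852.
x_1 = 852^2 mod 853 = 1.

1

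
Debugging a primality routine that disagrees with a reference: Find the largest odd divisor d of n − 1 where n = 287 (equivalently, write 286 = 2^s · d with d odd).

143

Halving: 286 → 143; 143 is odd.
So 286 = 2^1 · 143.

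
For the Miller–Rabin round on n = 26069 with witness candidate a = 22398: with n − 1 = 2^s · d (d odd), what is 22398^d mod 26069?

n − 1 = 26068 = 2^2 · 6517, so s = 2 and d = 6517.
Repeated squaring mod 26069: 22398^1 ≡ 22398, 22398^2 ≡ 24637, 22398^4 ≡ 17242, 22398^8 ≡ 21757, 22398^16 ≡ 6147, 22398^32 ≡ 11628, 22398^64 ≡ 16550, 22398^128 ≡ 21586, 22398^256 ≡ 24159, 22398^512 ≡ 24509, 22398^1024 ≡ 9183, 22398^2048 ≡ 20343, 22398^4096 ≡ 18343.
6517 = 4096 + 2048 + 256 + 64 + 32 + 16 + 4 + 1, so 22398^6517 ≡ 18343·20343·24159·16550·11628·6147·17242·22398 ≡ 22431 (mod 26069).

22431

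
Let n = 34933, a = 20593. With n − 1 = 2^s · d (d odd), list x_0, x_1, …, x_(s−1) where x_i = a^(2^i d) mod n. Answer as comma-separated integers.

n − 1 = 34932 = 2^2 · 8733, so s = 2 and d = 8733.
x_0 = 20593^8733 mod 34933 = 7562.
x_1 = 7562^2 mod 34933 = 33456.

7562, 33456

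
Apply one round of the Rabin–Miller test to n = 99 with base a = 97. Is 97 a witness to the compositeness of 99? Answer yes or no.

n − 1 = 98 = 2^1 · 49, so s = 1 and d = 49.
x_0 = 97^49 mod 99 = 16.
x_0 ∉ {1, 98} and s = 1, so 97 is a Miller–Rabin witness and 99 is composite.

yes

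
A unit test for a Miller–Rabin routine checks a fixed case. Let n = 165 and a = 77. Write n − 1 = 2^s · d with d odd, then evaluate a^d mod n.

77

n − 1 = 164 = 2^2 · 41, so s = 2 and d = 41.
Repeated squaring mod 165: 77^1 ≡ 77, 77^2 ≡ 154, 77^4 ≡ 121, 77^8 ≡ 121, 77^16 ≡ 121, 77^32 ≡ 121.
41 = 32 + 8 + 1, so 77^41 ≡ 121·121·77 ≡ 77 (mod 165).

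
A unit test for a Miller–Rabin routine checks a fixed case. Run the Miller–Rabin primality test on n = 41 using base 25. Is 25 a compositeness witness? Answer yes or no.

n − 1 = 40 = 2^3 · 5, so s = 3 and d = 5.
By repeated squaring, 25^5 ≡ 40 (mod 41).
x_0 = 25^5 mod 41 = 40.
x_0 = 40 ≡ −1, so 25 is not a witness.

no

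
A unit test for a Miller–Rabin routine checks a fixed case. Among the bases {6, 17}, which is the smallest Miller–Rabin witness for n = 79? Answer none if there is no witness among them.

n − 1 = 78 = 2^1 · 39, so s = 1 and d = 39.
Base 6: x_0 = 6^39 mod 79 = 78. x_0 = 78 ≡ −1, so 6 is not a witness.
Base 17: x_0 = 17^39 mod 79 = 78. x_0 = 78 ≡ −1, so 17 is not a witness.
No listed base is a witness for 79.

none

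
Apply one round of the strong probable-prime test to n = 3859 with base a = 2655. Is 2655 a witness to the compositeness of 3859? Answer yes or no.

n − 1 = 3858 = 2^1 · 1929, so s = 1 and d = 1929.
x_0 = 2655^1929 mod 3859 = 3244.
x_0 ∉ {1, 3858} and s = 1, so 2655 is a Miller–Rabin witness and 3859 is composite.

yes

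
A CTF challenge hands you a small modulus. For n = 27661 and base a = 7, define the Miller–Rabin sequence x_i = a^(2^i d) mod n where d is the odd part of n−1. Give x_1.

n − 1 = 27660 = 2^2 · 6915, so s = 2 and d = 6915.
x_0 = 7^6915 mod 27661 = 13423.
x_1 = 13423^2 mod 27661 = 20836.

20836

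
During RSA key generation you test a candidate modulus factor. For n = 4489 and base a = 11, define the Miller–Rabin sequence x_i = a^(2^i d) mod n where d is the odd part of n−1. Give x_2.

3686

n − 1 = 4488 = 2^3 · 561, so s = 3 and d = 561.
Repeated squaring mod 4489: 11^1 ≡ 11, 11^2 ≡ 121, 11^4 ≡ 1174, 11^8 ≡ 153, 11^16 ≡ 964, 11^32 ≡ 73, 11^64 ≡ 840, 11^128 ≡ 827, 11^256 ≡ 1601, 11^512 ≡ 4471.
561 = 512 + 32 + 16 + 1, so 11^561 ≡ 4471·73·964·11 ≡ 200 (mod 4489).
x_0 = 200.
x_1 = 200^2 mod 4489 = 4088.
x_2 = 4088^2 mod 4489 = 3686.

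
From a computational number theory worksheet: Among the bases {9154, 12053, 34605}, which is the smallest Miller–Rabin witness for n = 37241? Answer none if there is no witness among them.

9154

n − 1 = 37240 = 2^3 · 4655, so s = 3 and d = 4655.
Base 9154: x_0 = 9154^4655 mod 37241 = 35023. x_0 is neither 1 nor 37240, so continue squaring. x_1 = 35023^2 mod 37241 = 3712. x_2 = 3712^2 mod 37241 = 37015. Reached i = s−1 = 2 without hitting −1: 9154 is a Miller–Rabin witness and 37241 is composite.
Base 12053: x_0 = 12053^4655 mod 37241 = 11608. x_0 is neither 1 nor 37240, so continue squaring. x_1 = 11608^2 mod 37241 = 7726. x_2 = 7726^2 mod 37241 = 30994. Reached i = s−1 = 2 without hitting −1: 12053 is a Miller–Rabin witness and 37241 is composite.
Base 34605: x_0 = 34605^4655 mod 37241 = 17801. x_0 is neither 1 nor 37240, so continue squaring. x_1 = 17801^2 mod 37241 = 29173. x_2 = 29173^2 mod 37241 = 32597. Reached i = s−1 = 2 without hitting −1: 34605 is a Miller–Rabin witness and 37241 is composite.
The smallest witness among the given bases is 9154.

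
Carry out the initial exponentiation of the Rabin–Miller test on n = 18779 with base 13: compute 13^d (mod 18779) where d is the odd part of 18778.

n − 1 = 18778 = 2^1 · 9389, so s = 1 and d = 9389.
13^9389 mod 18779 = 11366.

11366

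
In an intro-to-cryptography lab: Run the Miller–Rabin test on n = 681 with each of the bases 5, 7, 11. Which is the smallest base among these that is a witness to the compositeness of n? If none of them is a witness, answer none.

5

n − 1 = 680 = 2^3 · 85, so s = 3 and d = 85.
Base 5: x_0 = 5^85 mod 681 = 542. x_0 is neither 1 nor 680, so continue squaring. x_1 = 542^2 mod 681 = 253. x_2 = 253^2 mod 681 = 676. Reached i = s−1 = 2 without hitting −1: 5 is a Miller–Rabin witness and 681 is composite.
Base 7: x_0 = 7^85 mod 681 = 382. x_0 is neither 1 nor 680, so continue squaring. x_1 = 382^2 mod 681 = 190. x_2 = 190^2 mod 681 = 7. Reached i = s−1 = 2 without hitting −1: 7 is a Miller–Rabin witness and 681 is composite.
Base 11: x_0 = 11^85 mod 681 = 326. x_0 is neither 1 nor 680, so continue squaring. x_1 = 326^2 mod 681 = 40. x_2 = 40^2 mod 681 = 238. Reached i = s−1 = 2 without hitting −1: 11 is a Miller–Rabin witness and 681 is composite.
The smallest witness among the given bases is 5.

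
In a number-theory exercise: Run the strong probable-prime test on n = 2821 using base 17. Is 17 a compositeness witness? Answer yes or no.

n − 1 = 2820 = 2^2 · 705, so s = 2 and d = 705.
x_0 = 17^705 mod 2821 = 2820.
x_0 = 2820 ≡ −1, so 17 is not a witness.

no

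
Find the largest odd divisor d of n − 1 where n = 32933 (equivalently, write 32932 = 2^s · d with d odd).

Halving: 32932 → 16466 → 8233; 8233 is odd.
So 32932 = 2^2 · 8233.

8233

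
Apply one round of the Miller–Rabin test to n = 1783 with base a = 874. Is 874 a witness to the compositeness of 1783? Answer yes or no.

n − 1 = 1782 = 2^1 · 891, so s = 1 and d = 891.
Repeated squaring mod 1783: 874^1 ≡ 874, 874^2 ≡ 752, 874^4 ≡ 293, 874^8 ≡ 265, 874^16 ≡ 688, 874^32 ≡ 849, 874^64 ≡ 469, 874^128 ≡ 652, 874^256 ≡ 750, 874^512 ≡ 855.
891 = 512 + 256 + 64 + 32 + 16 + 8 + 2 + 1, so 874^891 ≡ 855·750·469·849·688·265·752·874 ≡ 1 (mod 1783).
x_0 = 874^891 mod 1783 = 1.
x_0 = 1, so 874 is not a witness.

no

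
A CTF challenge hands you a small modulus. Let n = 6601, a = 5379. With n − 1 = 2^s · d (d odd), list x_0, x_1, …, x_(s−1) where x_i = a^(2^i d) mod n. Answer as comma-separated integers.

3863, 4509, 1

n − 1 = 6600 = 2^3 · 825, so s = 3 and d = 825.
x_0 = 5379^825 mod 6601 = 3863.
x_1 = 3863^2 mod 6601 = 4509.
x_2 = 4509^2 mod 6601 = 1.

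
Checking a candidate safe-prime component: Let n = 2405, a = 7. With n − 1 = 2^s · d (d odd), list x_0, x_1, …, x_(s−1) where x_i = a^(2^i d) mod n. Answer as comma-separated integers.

2217, 1674

n − 1 = 2404 = 2^2 · 601, so s = 2 and d = 601.
x_0 = 7^601 mod 2405 = 2217.
x_1 = 2217^2 mod 2405 = 1674.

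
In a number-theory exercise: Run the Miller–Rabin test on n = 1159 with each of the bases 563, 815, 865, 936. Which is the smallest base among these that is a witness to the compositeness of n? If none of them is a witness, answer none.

815

n − 1 = 1158 = 2^1 · 579, so s = 1 and d = 579.
Base 563: x_0 = 563^579 mod 1159 = 1158. x_0 = 1158 ≡ −1, so 563 is not a witness.
Base 815: x_0 = 815^579 mod 1159 = 752. x_0 ∉ {1, 1158} and s = 1, so 815 is a Miller–Rabin witness and 1159 is composite.
Base 865: x_0 = 865^579 mod 1159 = 50. x_0 ∉ {1, 1158} and s = 1, so 865 is a Miller–Rabin witness and 1159 is composite.
Base 936: x_0 = 936^579 mod 1159 = 904. x_0 ∉ {1, 1158} and s = 1, so 936 is a Miller–Rabin witness and 1159 is composite.
The smallest witness among the given bases is 815.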